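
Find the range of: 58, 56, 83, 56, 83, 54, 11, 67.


Max = 83, Min = 11
Range = 83 - 11 = 72

Range = 72


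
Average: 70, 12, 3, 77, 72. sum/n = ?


Sum = 70 + 12 + 3 + 77 + 72 = 234
n = 5
Mean = 234/5 = 46.8000

Mean = 46.8000


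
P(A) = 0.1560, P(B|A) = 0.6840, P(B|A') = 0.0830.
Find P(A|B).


P(B) = P(B|A)*P(A) + P(B|A')*P(A')
= 0.6840*0.1560 + 0.0830*0.8440
= 0.106704 + 0.070052 = 0.176756
P(A|B) = 0.106704/0.176756 = 0.6037

P(A|B) = 0.6037


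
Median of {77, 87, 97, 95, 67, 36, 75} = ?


Sorted: 36, 67, 75, 77, 87, 95, 97
n = 7 (odd)
Middle value = 77

Median = 77


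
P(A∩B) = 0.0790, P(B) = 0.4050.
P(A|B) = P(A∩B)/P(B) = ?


P(A|B) = 0.0790/0.4050 = 0.1951

P(A|B) = 0.1951


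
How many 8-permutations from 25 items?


P(25,8) = 25!/17!
= 15511210043330985984000000/355687428096000
= 43609104000

P(25,8) = 43609104000


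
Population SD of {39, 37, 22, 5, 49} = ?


Mean = 30.4000
Variance = 235.8400
SD = sqrt(235.8400) = 15.3571

SD = 15.3571


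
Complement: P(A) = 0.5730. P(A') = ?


P(not A) = 1 - 0.5730 = 0.4270

P(not A) = 0.4270


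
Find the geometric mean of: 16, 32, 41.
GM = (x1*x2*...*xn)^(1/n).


Product = 16 × 32 × 41 = 20992
GM = 20992^(1/3) = 27.5857

GM = 27.5857


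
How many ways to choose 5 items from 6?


C(6,5) = 6!/(5! × 1!)
= 720/(120 × 1)
= 6

C(6,5) = 6


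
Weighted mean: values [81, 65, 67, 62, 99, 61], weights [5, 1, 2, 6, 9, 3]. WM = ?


Numerator = 81*5 + 65*1 + 67*2 + 62*6 + 99*9 + 61*3 = 2050
Denominator = 5 + 1 + 2 + 6 + 9 + 3 = 26
WM = 2050/26 = 78.8462

WM = 78.8462


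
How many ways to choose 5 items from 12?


C(12,5) = 12!/(5! × 7!)
= 479001600/(120 × 5040)
= 792

C(12,5) = 792


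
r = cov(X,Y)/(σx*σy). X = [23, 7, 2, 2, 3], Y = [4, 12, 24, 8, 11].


Mean X = 7.4000, Mean Y = 11.8000
SD X = 8.014986, SD Y = 6.705222
Cov = -32.720000
r = -32.720000/(8.014986*6.705222) = -0.6088

r = -0.6088


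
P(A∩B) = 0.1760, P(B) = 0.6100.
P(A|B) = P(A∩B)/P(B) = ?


P(A|B) = 0.1760/0.6100 = 0.2885

P(A|B) = 0.2885


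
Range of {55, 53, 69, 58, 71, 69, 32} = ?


Max = 71, Min = 32
Range = 71 - 32 = 39

Range = 39


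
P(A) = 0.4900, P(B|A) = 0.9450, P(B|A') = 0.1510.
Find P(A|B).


P(B) = P(B|A)*P(A) + P(B|A')*P(A')
= 0.9450*0.4900 + 0.1510*0.5100
= 0.463050 + 0.077010 = 0.540060
P(A|B) = 0.463050/0.540060 = 0.8574

P(A|B) = 0.8574


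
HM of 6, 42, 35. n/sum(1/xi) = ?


Sum of reciprocals = 1/6 + 1/42 + 1/35 = 0.219048
HM = 3/0.219048 = 13.6957

HM = 13.6957


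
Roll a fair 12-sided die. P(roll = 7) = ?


Favorable outcomes (roll = 7): 1
Total outcomes = 12
P = 1/12 = 0.0833

P = 0.0833


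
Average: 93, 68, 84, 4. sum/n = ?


Sum = 93 + 68 + 84 + 4 = 249
n = 4
Mean = 249/4 = 62.2500

Mean = 62.2500


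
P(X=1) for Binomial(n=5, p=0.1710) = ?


C(5,1) = 5
p^1 = 0.171000
(1-p)^4 = 0.472300
P = 5 * 0.171000 * 0.472300 = 0.4038

P(X=1) = 0.4038


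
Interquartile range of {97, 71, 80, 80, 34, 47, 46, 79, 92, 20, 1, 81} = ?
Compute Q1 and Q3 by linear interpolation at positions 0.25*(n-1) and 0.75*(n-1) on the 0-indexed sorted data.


Sorted: 1, 20, 34, 46, 47, 71, 79, 80, 80, 81, 92, 97
Q1 (25th %ile) = 43.0000
Q3 (75th %ile) = 80.2500
IQR = 80.2500 - 43.0000 = 37.2500

IQR = 37.2500


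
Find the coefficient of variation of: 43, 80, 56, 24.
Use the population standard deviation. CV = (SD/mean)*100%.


Mean = 50.7500
SD = 20.3639
CV = (20.3639/50.7500)*100 = 40.1259%

CV = 40.1259%


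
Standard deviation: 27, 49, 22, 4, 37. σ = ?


Mean = 27.8000
Variance = 226.9600
SD = sqrt(226.9600) = 15.0652

SD = 15.0652


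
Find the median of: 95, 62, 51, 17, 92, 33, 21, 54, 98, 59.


Sorted: 17, 21, 33, 51, 54, 59, 62, 92, 95, 98
n = 10 (even)
Middle values: 54 and 59
Median = (54+59)/2 = 56.5000

Median = 56.5000


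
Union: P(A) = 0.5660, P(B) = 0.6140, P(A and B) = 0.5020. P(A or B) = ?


P(A∪B) = 0.5660 + 0.6140 - 0.5020
= 1.1800 - 0.5020
= 0.6780

P(A∪B) = 0.6780


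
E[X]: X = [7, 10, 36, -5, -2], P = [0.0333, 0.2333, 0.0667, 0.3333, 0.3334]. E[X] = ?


E[X] = 7*0.0333 + 10*0.2333 + 36*0.0667 - 5*0.3333 - 2*0.3334
= 0.2331 + 2.3330 + 2.4012 - 1.6665 - 0.6668
= 2.6340

E[X] = 2.6340


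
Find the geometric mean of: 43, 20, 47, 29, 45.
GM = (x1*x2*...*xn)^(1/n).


Product = 43 × 20 × 47 × 29 × 45 = 52748100
GM = 52748100^(1/5) = 35.0301

GM = 35.0301


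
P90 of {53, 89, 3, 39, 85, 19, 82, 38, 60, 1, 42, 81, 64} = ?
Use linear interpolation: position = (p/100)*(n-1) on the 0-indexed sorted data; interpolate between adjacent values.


Sorted: 1, 3, 19, 38, 39, 42, 53, 60, 64, 81, 82, 85, 89
n = 13
Index = 90/100 * 12 = 10.8000
Lower = data[10] = 82, Upper = data[11] = 85
P90 = 82 + 0.8000*(3) = 84.4000

P90 = 84.4000


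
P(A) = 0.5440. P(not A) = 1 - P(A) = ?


P(not A) = 1 - 0.5440 = 0.4560

P(not A) = 0.4560


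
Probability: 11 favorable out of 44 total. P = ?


P = 11/44 = 0.2500

P = 0.2500


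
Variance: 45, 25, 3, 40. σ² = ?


Mean = 28.2500
Squared deviations: 280.5625, 10.5625, 637.5625, 138.0625
Sum = 1066.7500
Variance = 1066.7500/4 = 266.6875

Variance = 266.6875


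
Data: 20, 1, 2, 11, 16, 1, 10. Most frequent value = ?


Frequencies: 1:2, 2:1, 10:1, 11:1, 16:1, 20:1
Max frequency = 2
Mode = 1

Mode = 1


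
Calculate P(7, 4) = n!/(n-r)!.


P(7,4) = 7!/3!
= 5040/6
= 840

P(7,4) = 840


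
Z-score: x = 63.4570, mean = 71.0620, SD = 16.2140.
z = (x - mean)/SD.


z = (63.4570 - 71.0620)/16.2140
= -7.6050/16.2140
= -0.4690

z = -0.4690


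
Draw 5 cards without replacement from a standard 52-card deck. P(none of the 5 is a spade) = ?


P(no spades) = (39/52) × (38/51) × (37/50) × (36/49) × (35/48)
= 0.2215

P = 0.2215


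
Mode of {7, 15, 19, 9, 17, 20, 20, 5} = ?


Frequencies: 5:1, 7:1, 9:1, 15:1, 17:1, 19:1, 20:2
Max frequency = 2
Mode = 20

Mode = 20


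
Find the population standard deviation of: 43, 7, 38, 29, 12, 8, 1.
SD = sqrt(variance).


Mean = 19.7143
Variance = 238.7755
SD = sqrt(238.7755) = 15.4524

SD = 15.4524


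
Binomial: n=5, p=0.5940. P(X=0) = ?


C(5,0) = 1
p^0 = 1.000000
(1-p)^5 = 0.011031
P = 1 * 1.000000 * 0.011031 = 0.0110

P(X=0) = 0.0110


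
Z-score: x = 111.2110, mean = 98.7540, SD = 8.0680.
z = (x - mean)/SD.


z = (111.2110 - 98.7540)/8.0680
= 12.4570/8.0680
= 1.5440

z = 1.5440


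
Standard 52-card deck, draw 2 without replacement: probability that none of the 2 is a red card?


P(no red cards) = (26/52) × (25/51)
= 0.2451

P = 0.2451


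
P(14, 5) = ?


P(14,5) = 14!/9!
= 87178291200/362880
= 240240

P(14,5) = 240240


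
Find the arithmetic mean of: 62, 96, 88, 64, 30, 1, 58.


Sum = 62 + 96 + 88 + 64 + 30 + 1 + 58 = 399
n = 7
Mean = 399/7 = 57.0000

Mean = 57.0000


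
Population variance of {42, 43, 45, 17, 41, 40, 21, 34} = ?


Mean = 35.3750
Squared deviations: 43.8906, 58.1406, 92.6406, 337.6406, 31.6406, 21.3906, 206.6406, 1.8906
Sum = 793.8750
Variance = 793.8750/8 = 99.2344

Variance = 99.2344


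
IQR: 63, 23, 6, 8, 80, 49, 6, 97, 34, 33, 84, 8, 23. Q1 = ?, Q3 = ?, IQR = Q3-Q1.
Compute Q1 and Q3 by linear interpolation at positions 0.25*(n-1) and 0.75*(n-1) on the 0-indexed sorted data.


Sorted: 6, 6, 8, 8, 23, 23, 33, 34, 49, 63, 80, 84, 97
Q1 (25th %ile) = 8.0000
Q3 (75th %ile) = 63.0000
IQR = 63.0000 - 8.0000 = 55.0000

IQR = 55.0000


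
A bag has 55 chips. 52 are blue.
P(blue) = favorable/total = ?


P = 52/55 = 0.9455

P = 0.9455


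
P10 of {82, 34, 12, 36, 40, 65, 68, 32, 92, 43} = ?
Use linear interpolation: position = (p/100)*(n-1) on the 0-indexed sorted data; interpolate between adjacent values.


Sorted: 12, 32, 34, 36, 40, 43, 65, 68, 82, 92
n = 10
Index = 10/100 * 9 = 0.9000
Lower = data[0] = 12, Upper = data[1] = 32
P10 = 12 + 0.9000*(20) = 30.0000

P10 = 30.0000


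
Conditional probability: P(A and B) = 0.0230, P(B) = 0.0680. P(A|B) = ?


P(A|B) = 0.0230/0.0680 = 0.3382

P(A|B) = 0.3382


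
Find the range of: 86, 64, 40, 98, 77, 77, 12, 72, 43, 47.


Max = 98, Min = 12
Range = 98 - 12 = 86

Range = 86


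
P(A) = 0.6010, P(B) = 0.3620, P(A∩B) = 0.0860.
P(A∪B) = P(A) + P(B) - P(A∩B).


P(A∪B) = 0.6010 + 0.3620 - 0.0860
= 0.9630 - 0.0860
= 0.8770

P(A∪B) = 0.8770


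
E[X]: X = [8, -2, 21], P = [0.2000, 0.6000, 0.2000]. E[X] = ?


E[X] = 8*0.2000 - 2*0.6000 + 21*0.2000
= 1.6000 - 1.2000 + 4.2000
= 4.6000

E[X] = 4.6000


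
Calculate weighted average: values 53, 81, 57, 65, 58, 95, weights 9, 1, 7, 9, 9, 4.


Numerator = 53*9 + 81*1 + 57*7 + 65*9 + 58*9 + 95*4 = 2444
Denominator = 9 + 1 + 7 + 9 + 9 + 4 = 39
WM = 2444/39 = 62.6667

WM = 62.6667


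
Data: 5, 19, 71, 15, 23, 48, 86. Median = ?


Sorted: 5, 15, 19, 23, 48, 71, 86
n = 7 (odd)
Middle value = 23

Median = 23


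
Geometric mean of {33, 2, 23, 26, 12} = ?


Product = 33 × 2 × 23 × 26 × 12 = 473616
GM = 473616^(1/5) = 13.6485

GM = 13.6485


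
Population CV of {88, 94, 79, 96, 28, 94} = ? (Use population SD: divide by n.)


Mean = 79.8333
SD = 23.8636
CV = (23.8636/79.8333)*100 = 29.8918%

CV = 29.8918%


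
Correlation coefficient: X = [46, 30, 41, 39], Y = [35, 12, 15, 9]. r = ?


Mean X = 39.0000, Mean Y = 17.7500
SD X = 5.787918, SD Y = 10.182706
Cov = 41.750000
r = 41.750000/(5.787918*10.182706) = 0.7084

r = 0.7084


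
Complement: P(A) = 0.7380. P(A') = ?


P(not A) = 1 - 0.7380 = 0.2620

P(not A) = 0.2620


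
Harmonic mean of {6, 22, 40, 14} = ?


Sum of reciprocals = 1/6 + 1/22 + 1/40 + 1/14 = 0.308550
HM = 4/0.308550 = 12.9639

HM = 12.9639


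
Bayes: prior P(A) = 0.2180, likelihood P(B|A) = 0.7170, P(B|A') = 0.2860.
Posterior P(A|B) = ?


P(B) = P(B|A)*P(A) + P(B|A')*P(A')
= 0.7170*0.2180 + 0.2860*0.7820
= 0.156306 + 0.223652 = 0.379958
P(A|B) = 0.156306/0.379958 = 0.4114

P(A|B) = 0.4114


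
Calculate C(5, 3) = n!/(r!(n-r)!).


C(5,3) = 5!/(3! × 2!)
= 120/(6 × 2)
= 10

C(5,3) = 10


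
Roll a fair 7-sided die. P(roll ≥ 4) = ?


Favorable outcomes (roll ≥ 4): 4
Total outcomes = 7
P = 4/7 = 0.5714

P = 0.5714


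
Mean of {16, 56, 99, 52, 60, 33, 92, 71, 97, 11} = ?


Sum = 16 + 56 + 99 + 52 + 60 + 33 + 92 + 71 + 97 + 11 = 587
n = 10
Mean = 587/10 = 58.7000

Mean = 58.7000


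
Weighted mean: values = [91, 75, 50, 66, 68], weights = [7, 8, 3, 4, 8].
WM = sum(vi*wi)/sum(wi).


Numerator = 91*7 + 75*8 + 50*3 + 66*4 + 68*8 = 2195
Denominator = 7 + 8 + 3 + 4 + 8 = 30
WM = 2195/30 = 73.1667

WM = 73.1667


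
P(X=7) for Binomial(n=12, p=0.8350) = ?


C(12,7) = 792
p^7 = 0.283012
(1-p)^5 = 0.000122
P = 792 * 0.283012 * 0.000122 = 0.0274

P(X=7) = 0.0274


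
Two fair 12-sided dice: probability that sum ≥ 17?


Total outcomes = 12×12 = 144
Favorable (sum ≥ 17): 36
P = 36/144 = 0.2500

P = 0.2500


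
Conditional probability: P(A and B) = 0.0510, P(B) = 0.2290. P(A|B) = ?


P(A|B) = 0.0510/0.2290 = 0.2227

P(A|B) = 0.2227


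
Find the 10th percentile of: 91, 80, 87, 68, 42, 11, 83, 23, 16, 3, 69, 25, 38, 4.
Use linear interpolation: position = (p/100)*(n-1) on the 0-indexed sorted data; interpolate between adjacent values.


Sorted: 3, 4, 11, 16, 23, 25, 38, 42, 68, 69, 80, 83, 87, 91
n = 14
Index = 10/100 * 13 = 1.3000
Lower = data[1] = 4, Upper = data[2] = 11
P10 = 4 + 0.3000*(7) = 6.1000

P10 = 6.1000


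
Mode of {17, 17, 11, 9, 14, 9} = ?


Frequencies: 9:2, 11:1, 14:1, 17:2
Max frequency = 2
Mode = 9, 17

Mode = 9, 17


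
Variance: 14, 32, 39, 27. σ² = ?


Mean = 28.0000
Squared deviations: 196.0000, 16.0000, 121.0000, 1.0000
Sum = 334.0000
Variance = 334.0000/4 = 83.5000

Variance = 83.5000


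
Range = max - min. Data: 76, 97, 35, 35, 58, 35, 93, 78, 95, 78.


Max = 97, Min = 35
Range = 97 - 35 = 62

Range = 62


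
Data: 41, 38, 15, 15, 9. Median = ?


Sorted: 9, 15, 15, 38, 41
n = 5 (odd)
Middle value = 15

Median = 15


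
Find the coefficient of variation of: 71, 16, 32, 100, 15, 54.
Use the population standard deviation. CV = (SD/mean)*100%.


Mean = 48.0000
SD = 30.6540
CV = (30.6540/48.0000)*100 = 63.8625%

CV = 63.8625%


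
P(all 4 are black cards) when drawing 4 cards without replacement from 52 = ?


P(all black cards) = (26/52) × (25/51) × (24/50) × (23/49)
= 0.0552

P = 0.0552


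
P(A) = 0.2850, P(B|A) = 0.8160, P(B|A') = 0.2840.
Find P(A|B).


P(B) = P(B|A)*P(A) + P(B|A')*P(A')
= 0.8160*0.2850 + 0.2840*0.7150
= 0.232560 + 0.203060 = 0.435620
P(A|B) = 0.232560/0.435620 = 0.5339

P(A|B) = 0.5339


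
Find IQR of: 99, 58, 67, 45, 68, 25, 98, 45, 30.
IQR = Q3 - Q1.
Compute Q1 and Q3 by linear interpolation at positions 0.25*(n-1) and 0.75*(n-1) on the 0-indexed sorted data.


Sorted: 25, 30, 45, 45, 58, 67, 68, 98, 99
Q1 (25th %ile) = 45.0000
Q3 (75th %ile) = 68.0000
IQR = 68.0000 - 45.0000 = 23.0000

IQR = 23.0000


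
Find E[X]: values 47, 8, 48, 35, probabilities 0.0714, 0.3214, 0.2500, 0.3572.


E[X] = 47*0.0714 + 8*0.3214 + 48*0.2500 + 35*0.3572
= 3.3558 + 2.5712 + 12.0000 + 12.5020
= 30.4290

E[X] = 30.4290


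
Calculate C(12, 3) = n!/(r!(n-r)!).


C(12,3) = 12!/(3! × 9!)
= 479001600/(6 × 362880)
= 220

C(12,3) = 220


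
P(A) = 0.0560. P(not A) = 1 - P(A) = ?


P(not A) = 1 - 0.0560 = 0.9440

P(not A) = 0.9440


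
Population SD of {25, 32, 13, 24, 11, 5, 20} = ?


Mean = 18.5714
Variance = 75.1020
SD = sqrt(75.1020) = 8.6661

SD = 8.6661


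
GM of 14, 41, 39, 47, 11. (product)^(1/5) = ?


Product = 14 × 41 × 39 × 47 × 11 = 11573562
GM = 11573562^(1/5) = 25.8639

GM = 25.8639


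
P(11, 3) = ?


P(11,3) = 11!/8!
= 39916800/40320
= 990

P(11,3) = 990


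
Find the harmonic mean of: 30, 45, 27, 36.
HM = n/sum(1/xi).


Sum of reciprocals = 1/30 + 1/45 + 1/27 + 1/36 = 0.120370
HM = 4/0.120370 = 33.2308

HM = 33.2308


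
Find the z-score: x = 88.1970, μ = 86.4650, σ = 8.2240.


z = (88.1970 - 86.4650)/8.2240
= 1.7320/8.2240
= 0.2106

z = 0.2106


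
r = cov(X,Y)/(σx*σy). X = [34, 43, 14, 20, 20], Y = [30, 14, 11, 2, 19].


Mean X = 26.2000, Mean Y = 15.2000
SD X = 10.665833, SD Y = 9.239048
Cov = 40.960000
r = 40.960000/(10.665833*9.239048) = 0.4157

r = 0.4157


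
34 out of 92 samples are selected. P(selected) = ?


P = 34/92 = 0.3696

P = 0.3696


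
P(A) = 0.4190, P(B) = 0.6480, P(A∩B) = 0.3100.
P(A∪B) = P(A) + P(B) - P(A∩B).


P(A∪B) = 0.4190 + 0.6480 - 0.3100
= 1.0670 - 0.3100
= 0.7570

P(A∪B) = 0.7570


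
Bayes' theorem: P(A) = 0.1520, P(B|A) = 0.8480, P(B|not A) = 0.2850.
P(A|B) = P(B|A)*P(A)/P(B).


P(B) = P(B|A)*P(A) + P(B|A')*P(A')
= 0.8480*0.1520 + 0.2850*0.8480
= 0.128896 + 0.241680 = 0.370576
P(A|B) = 0.128896/0.370576 = 0.3478

P(A|B) = 0.3478


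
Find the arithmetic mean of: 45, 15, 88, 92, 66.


Sum = 45 + 15 + 88 + 92 + 66 = 306
n = 5
Mean = 306/5 = 61.2000

Mean = 61.2000


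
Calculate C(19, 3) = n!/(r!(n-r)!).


C(19,3) = 19!/(3! × 16!)
= 121645100408832000/(6 × 20922789888000)
= 969

C(19,3) = 969


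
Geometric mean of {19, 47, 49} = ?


Product = 19 × 47 × 49 = 43757
GM = 43757^(1/3) = 35.2384

GM = 35.2384


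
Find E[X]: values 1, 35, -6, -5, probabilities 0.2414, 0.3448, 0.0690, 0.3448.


E[X] = 1*0.2414 + 35*0.3448 - 6*0.0690 - 5*0.3448
= 0.2414 + 12.0680 - 0.4140 - 1.7240
= 10.1714

E[X] = 10.1714


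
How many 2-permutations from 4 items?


P(4,2) = 4!/2!
= 24/2
= 12

P(4,2) = 12


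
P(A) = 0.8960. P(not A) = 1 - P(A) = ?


P(not A) = 1 - 0.8960 = 0.1040

P(not A) = 0.1040


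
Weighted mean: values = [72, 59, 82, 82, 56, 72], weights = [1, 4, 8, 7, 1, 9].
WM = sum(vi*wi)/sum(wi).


Numerator = 72*1 + 59*4 + 82*8 + 82*7 + 56*1 + 72*9 = 2242
Denominator = 1 + 4 + 8 + 7 + 1 + 9 = 30
WM = 2242/30 = 74.7333

WM = 74.7333


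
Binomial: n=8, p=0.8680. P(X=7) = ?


C(8,7) = 8
p^7 = 0.371226
(1-p)^1 = 0.132000
P = 8 * 0.371226 * 0.132000 = 0.3920

P(X=7) = 0.3920


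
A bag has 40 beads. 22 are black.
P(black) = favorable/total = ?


P = 22/40 = 0.5500

P = 0.5500


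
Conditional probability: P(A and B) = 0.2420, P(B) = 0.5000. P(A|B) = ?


P(A|B) = 0.2420/0.5000 = 0.4840

P(A|B) = 0.4840


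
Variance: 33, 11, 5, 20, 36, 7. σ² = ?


Mean = 18.6667
Squared deviations: 205.4444, 58.7778, 186.7778, 1.7778, 300.4444, 136.1111
Sum = 889.3333
Variance = 889.3333/6 = 148.2222

Variance = 148.2222


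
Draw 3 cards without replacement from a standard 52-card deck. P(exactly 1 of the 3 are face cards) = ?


Hypergeometric: P(X=1) = C(12,1)·C(40,2) / C(52,3)
= 12 × 780 / 22100
= 9360/22100 = 0.4235

P = 0.4235


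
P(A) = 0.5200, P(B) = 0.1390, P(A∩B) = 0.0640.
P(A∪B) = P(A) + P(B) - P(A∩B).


P(A∪B) = 0.5200 + 0.1390 - 0.0640
= 0.6590 - 0.0640
= 0.5950

P(A∪B) = 0.5950


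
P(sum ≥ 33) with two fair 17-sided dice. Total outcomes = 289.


Total outcomes = 17×17 = 289
Favorable (sum ≥ 33): 3
P = 3/289 = 0.0104

P = 0.0104


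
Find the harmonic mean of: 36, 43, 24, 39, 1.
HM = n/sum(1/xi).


Sum of reciprocals = 1/36 + 1/43 + 1/24 + 1/39 + 1/1 = 1.118341
HM = 5/1.118341 = 4.4709

HM = 4.4709


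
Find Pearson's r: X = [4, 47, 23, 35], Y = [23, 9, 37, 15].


Mean X = 27.2500, Mean Y = 21.0000
SD X = 15.880412, SD Y = 10.488088
Cov = -99.500000
r = -99.500000/(15.880412*10.488088) = -0.5974

r = -0.5974


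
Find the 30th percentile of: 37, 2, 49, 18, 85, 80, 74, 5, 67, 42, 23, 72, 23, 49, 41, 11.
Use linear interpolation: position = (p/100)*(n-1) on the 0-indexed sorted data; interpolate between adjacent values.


Sorted: 2, 5, 11, 18, 23, 23, 37, 41, 42, 49, 49, 67, 72, 74, 80, 85
n = 16
Index = 30/100 * 15 = 4.5000
Lower = data[4] = 23, Upper = data[5] = 23
P30 = 23 + 0.5000*(0) = 23.0000

P30 = 23.0000


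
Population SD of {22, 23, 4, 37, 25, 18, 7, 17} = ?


Mean = 19.1250
Variance = 94.8594
SD = sqrt(94.8594) = 9.7396

SD = 9.7396


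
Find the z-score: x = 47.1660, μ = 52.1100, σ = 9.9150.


z = (47.1660 - 52.1100)/9.9150
= -4.9440/9.9150
= -0.4986

z = -0.4986


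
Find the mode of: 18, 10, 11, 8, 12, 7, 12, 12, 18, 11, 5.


Frequencies: 5:1, 7:1, 8:1, 10:1, 11:2, 12:3, 18:2
Max frequency = 3
Mode = 12

Mode = 12


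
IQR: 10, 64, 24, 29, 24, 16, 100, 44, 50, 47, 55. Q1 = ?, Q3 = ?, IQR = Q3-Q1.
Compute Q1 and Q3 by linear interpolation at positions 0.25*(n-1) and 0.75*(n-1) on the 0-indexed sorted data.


Sorted: 10, 16, 24, 24, 29, 44, 47, 50, 55, 64, 100
Q1 (25th %ile) = 24.0000
Q3 (75th %ile) = 52.5000
IQR = 52.5000 - 24.0000 = 28.5000

IQR = 28.5000


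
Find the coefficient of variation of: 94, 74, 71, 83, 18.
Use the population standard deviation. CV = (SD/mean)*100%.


Mean = 68.0000
SD = 26.2526
CV = (26.2526/68.0000)*100 = 38.6068%

CV = 38.6068%


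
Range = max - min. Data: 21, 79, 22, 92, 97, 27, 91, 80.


Max = 97, Min = 21
Range = 97 - 21 = 76

Range = 76


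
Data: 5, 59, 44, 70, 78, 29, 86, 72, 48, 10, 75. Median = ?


Sorted: 5, 10, 29, 44, 48, 59, 70, 72, 75, 78, 86
n = 11 (odd)
Middle value = 59

Median = 59


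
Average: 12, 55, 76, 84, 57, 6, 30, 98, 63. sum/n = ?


Sum = 12 + 55 + 76 + 84 + 57 + 6 + 30 + 98 + 63 = 481
n = 9
Mean = 481/9 = 53.4444

Mean = 53.4444


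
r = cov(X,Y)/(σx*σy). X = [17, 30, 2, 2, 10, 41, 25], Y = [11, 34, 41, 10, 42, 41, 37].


Mean X = 18.1429, Mean Y = 30.8571
SD X = 13.621711, SD Y = 13.130429
Cov = 59.448980
r = 59.448980/(13.621711*13.130429) = 0.3324

r = 0.3324


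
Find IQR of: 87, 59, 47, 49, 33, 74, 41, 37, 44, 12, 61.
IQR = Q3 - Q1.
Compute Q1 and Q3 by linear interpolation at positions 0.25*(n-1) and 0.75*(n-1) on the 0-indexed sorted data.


Sorted: 12, 33, 37, 41, 44, 47, 49, 59, 61, 74, 87
Q1 (25th %ile) = 39.0000
Q3 (75th %ile) = 60.0000
IQR = 60.0000 - 39.0000 = 21.0000

IQR = 21.0000


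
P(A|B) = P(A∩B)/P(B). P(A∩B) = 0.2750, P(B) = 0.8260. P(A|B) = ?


P(A|B) = 0.2750/0.8260 = 0.3329

P(A|B) = 0.3329


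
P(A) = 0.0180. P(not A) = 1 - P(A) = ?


P(not A) = 1 - 0.0180 = 0.9820

P(not A) = 0.9820


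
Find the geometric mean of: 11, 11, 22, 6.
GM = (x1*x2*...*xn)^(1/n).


Product = 11 × 11 × 22 × 6 = 15972
GM = 15972^(1/4) = 11.2419

GM = 11.2419


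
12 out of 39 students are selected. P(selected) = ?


P = 12/39 = 0.3077

P = 0.3077


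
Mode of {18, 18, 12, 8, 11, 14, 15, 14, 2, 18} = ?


Frequencies: 2:1, 8:1, 11:1, 12:1, 14:2, 15:1, 18:3
Max frequency = 3
Mode = 18

Mode = 18


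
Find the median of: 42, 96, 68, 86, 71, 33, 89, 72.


Sorted: 33, 42, 68, 71, 72, 86, 89, 96
n = 8 (even)
Middle values: 71 and 72
Median = (71+72)/2 = 71.5000

Median = 71.5000


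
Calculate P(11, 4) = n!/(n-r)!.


P(11,4) = 11!/7!
= 39916800/5040
= 7920

P(11,4) = 7920


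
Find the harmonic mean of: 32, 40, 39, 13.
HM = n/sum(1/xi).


Sum of reciprocals = 1/32 + 1/40 + 1/39 + 1/13 = 0.158814
HM = 4/0.158814 = 25.1867

HM = 25.1867


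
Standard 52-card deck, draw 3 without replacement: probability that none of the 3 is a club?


P(no clubs) = (39/52) × (38/51) × (37/50)
= 0.4135

P = 0.4135


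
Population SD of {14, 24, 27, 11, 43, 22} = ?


Mean = 23.5000
Variance = 106.9167
SD = sqrt(106.9167) = 10.3401

SD = 10.3401


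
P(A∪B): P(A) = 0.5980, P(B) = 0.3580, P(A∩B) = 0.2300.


P(A∪B) = 0.5980 + 0.3580 - 0.2300
= 0.9560 - 0.2300
= 0.7260

P(A∪B) = 0.7260


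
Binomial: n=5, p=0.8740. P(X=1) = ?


C(5,1) = 5
p^1 = 0.874000
(1-p)^4 = 0.000252
P = 5 * 0.874000 * 0.000252 = 0.0011

P(X=1) = 0.0011


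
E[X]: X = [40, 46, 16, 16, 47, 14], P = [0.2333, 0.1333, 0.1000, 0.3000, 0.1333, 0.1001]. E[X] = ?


E[X] = 40*0.2333 + 46*0.1333 + 16*0.1000 + 16*0.3000 + 47*0.1333 + 14*0.1001
= 9.3320 + 6.1318 + 1.6000 + 4.8000 + 6.2651 + 1.4014
= 29.5303

E[X] = 29.5303


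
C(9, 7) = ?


C(9,7) = 9!/(7! × 2!)
= 362880/(5040 × 2)
= 36

C(9,7) = 36


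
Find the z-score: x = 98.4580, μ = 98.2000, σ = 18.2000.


z = (98.4580 - 98.2000)/18.2000
= 0.2580/18.2000
= 0.0142

z = 0.0142


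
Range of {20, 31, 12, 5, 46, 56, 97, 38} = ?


Max = 97, Min = 5
Range = 97 - 5 = 92

Range = 92


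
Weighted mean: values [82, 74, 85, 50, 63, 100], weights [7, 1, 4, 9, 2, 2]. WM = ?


Numerator = 82*7 + 74*1 + 85*4 + 50*9 + 63*2 + 100*2 = 1764
Denominator = 7 + 1 + 4 + 9 + 2 + 2 = 25
WM = 1764/25 = 70.5600

WM = 70.5600


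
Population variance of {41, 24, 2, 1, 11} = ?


Mean = 15.8000
Squared deviations: 635.0400, 67.2400, 190.4400, 219.0400, 23.0400
Sum = 1134.8000
Variance = 1134.8000/5 = 226.9600

Variance = 226.9600


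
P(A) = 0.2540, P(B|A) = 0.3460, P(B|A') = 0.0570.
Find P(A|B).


P(B) = P(B|A)*P(A) + P(B|A')*P(A')
= 0.3460*0.2540 + 0.0570*0.7460
= 0.087884 + 0.042522 = 0.130406
P(A|B) = 0.087884/0.130406 = 0.6739

P(A|B) = 0.6739


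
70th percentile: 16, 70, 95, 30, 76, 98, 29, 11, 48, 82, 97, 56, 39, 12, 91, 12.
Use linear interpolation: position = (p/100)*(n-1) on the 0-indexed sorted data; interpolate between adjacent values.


Sorted: 11, 12, 12, 16, 29, 30, 39, 48, 56, 70, 76, 82, 91, 95, 97, 98
n = 16
Index = 70/100 * 15 = 10.5000
Lower = data[10] = 76, Upper = data[11] = 82
P70 = 76 + 0.5000*(6) = 79.0000

P70 = 79.0000


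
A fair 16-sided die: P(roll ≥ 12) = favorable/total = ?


Favorable outcomes (roll ≥ 12): 5
Total outcomes = 16
P = 5/16 = 0.3125

P = 0.3125


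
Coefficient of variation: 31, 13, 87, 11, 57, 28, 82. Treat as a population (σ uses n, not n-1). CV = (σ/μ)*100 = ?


Mean = 44.1429
SD = 29.1225
CV = (29.1225/44.1429)*100 = 65.9734%

CV = 65.9734%


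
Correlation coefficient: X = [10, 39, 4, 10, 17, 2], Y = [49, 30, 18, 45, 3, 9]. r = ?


Mean X = 13.6667, Mean Y = 25.6667
SD X = 12.310790, SD Y = 17.259458
Cov = 24.388889
r = 24.388889/(12.310790*17.259458) = 0.1148

r = 0.1148


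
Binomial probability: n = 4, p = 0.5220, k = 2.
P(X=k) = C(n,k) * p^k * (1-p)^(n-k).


C(4,2) = 6
p^2 = 0.272484
(1-p)^2 = 0.228484
P = 6 * 0.272484 * 0.228484 = 0.3735

P(X=2) = 0.3735


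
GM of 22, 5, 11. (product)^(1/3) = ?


Product = 22 × 5 × 11 = 1210
GM = 1210^(1/3) = 10.6560

GM = 10.6560


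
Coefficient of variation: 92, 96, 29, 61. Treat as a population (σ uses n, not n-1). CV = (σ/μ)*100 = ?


Mean = 69.5000
SD = 27.0231
CV = (27.0231/69.5000)*100 = 38.8822%

CV = 38.8822%


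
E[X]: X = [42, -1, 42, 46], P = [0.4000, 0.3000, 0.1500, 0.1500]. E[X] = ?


E[X] = 42*0.4000 - 1*0.3000 + 42*0.1500 + 46*0.1500
= 16.8000 - 0.3000 + 6.3000 + 6.9000
= 29.7000

E[X] = 29.7000


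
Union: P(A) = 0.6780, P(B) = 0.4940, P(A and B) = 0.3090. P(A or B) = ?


P(A∪B) = 0.6780 + 0.4940 - 0.3090
= 1.1720 - 0.3090
= 0.8630

P(A∪B) = 0.8630


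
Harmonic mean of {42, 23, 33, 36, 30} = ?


Sum of reciprocals = 1/42 + 1/23 + 1/33 + 1/36 + 1/30 = 0.158702
HM = 5/0.158702 = 31.5056

HM = 31.5056


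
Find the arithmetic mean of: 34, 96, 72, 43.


Sum = 34 + 96 + 72 + 43 = 245
n = 4
Mean = 245/4 = 61.2500

Mean = 61.2500


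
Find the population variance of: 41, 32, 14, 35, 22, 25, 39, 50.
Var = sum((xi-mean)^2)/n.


Mean = 32.2500
Squared deviations: 76.5625, 0.0625, 333.0625, 7.5625, 105.0625, 52.5625, 45.5625, 315.0625
Sum = 935.5000
Variance = 935.5000/8 = 116.9375

Variance = 116.9375


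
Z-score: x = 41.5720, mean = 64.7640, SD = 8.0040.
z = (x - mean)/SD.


z = (41.5720 - 64.7640)/8.0040
= -23.1920/8.0040
= -2.8976

z = -2.8976


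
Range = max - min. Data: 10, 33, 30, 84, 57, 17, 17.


Max = 84, Min = 10
Range = 84 - 10 = 74

Range = 74


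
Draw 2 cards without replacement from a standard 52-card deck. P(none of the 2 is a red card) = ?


P(no red cards) = (26/52) × (25/51)
= 0.2451

P = 0.2451


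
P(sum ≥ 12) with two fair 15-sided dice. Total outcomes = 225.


Total outcomes = 15×15 = 225
Favorable (sum ≥ 12): 170
P = 170/225 = 0.7556

P = 0.7556


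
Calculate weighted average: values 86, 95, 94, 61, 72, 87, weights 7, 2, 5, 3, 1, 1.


Numerator = 86*7 + 95*2 + 94*5 + 61*3 + 72*1 + 87*1 = 1604
Denominator = 7 + 2 + 5 + 3 + 1 + 1 = 19
WM = 1604/19 = 84.4211

WM = 84.4211


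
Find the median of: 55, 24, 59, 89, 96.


Sorted: 24, 55, 59, 89, 96
n = 5 (odd)
Middle value = 59

Median = 59


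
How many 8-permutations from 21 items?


P(21,8) = 21!/13!
= 51090942171709440000/6227020800
= 8204716800

P(21,8) = 8204716800


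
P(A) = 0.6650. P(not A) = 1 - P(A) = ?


P(not A) = 1 - 0.6650 = 0.3350

P(not A) = 0.3350


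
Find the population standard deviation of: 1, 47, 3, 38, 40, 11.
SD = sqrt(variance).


Mean = 23.3333
Variance = 352.8889
SD = sqrt(352.8889) = 18.7853

SD = 18.7853


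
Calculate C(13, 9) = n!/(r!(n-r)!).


C(13,9) = 13!/(9! × 4!)
= 6227020800/(362880 × 24)
= 715

C(13,9) = 715


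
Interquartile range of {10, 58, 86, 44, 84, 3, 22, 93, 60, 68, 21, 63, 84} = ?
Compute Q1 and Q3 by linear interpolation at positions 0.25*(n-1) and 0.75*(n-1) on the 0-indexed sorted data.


Sorted: 3, 10, 21, 22, 44, 58, 60, 63, 68, 84, 84, 86, 93
Q1 (25th %ile) = 22.0000
Q3 (75th %ile) = 84.0000
IQR = 84.0000 - 22.0000 = 62.0000

IQR = 62.0000


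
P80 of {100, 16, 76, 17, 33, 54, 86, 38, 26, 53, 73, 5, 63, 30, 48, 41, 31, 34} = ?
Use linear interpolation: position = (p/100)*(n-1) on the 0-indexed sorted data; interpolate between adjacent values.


Sorted: 5, 16, 17, 26, 30, 31, 33, 34, 38, 41, 48, 53, 54, 63, 73, 76, 86, 100
n = 18
Index = 80/100 * 17 = 13.6000
Lower = data[13] = 63, Upper = data[14] = 73
P80 = 63 + 0.6000*(10) = 69.0000

P80 = 69.0000


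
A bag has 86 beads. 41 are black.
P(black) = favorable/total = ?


P = 41/86 = 0.4767

P = 0.4767


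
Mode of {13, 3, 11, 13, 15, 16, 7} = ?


Frequencies: 3:1, 7:1, 11:1, 13:2, 15:1, 16:1
Max frequency = 2
Mode = 13

Mode = 13


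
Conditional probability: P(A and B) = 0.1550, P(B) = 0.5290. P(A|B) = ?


P(A|B) = 0.1550/0.5290 = 0.2930

P(A|B) = 0.2930


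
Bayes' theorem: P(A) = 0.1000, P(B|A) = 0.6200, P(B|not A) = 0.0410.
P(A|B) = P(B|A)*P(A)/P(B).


P(B) = P(B|A)*P(A) + P(B|A')*P(A')
= 0.6200*0.1000 + 0.0410*0.9000
= 0.062000 + 0.036900 = 0.098900
P(A|B) = 0.062000/0.098900 = 0.6269

P(A|B) = 0.6269


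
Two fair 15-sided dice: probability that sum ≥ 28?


Total outcomes = 15×15 = 225
Favorable (sum ≥ 28): 6
P = 6/225 = 0.0267

P = 0.0267


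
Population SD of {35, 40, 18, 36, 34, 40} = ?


Mean = 33.8333
Variance = 55.4722
SD = sqrt(55.4722) = 7.4480

SD = 7.4480


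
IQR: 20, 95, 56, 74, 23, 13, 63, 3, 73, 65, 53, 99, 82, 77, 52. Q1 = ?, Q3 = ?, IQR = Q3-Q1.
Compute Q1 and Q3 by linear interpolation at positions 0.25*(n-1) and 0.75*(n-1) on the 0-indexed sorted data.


Sorted: 3, 13, 20, 23, 52, 53, 56, 63, 65, 73, 74, 77, 82, 95, 99
Q1 (25th %ile) = 37.5000
Q3 (75th %ile) = 75.5000
IQR = 75.5000 - 37.5000 = 38.0000

IQR = 38.0000


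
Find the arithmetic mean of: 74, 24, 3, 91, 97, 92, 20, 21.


Sum = 74 + 24 + 3 + 91 + 97 + 92 + 20 + 21 = 422
n = 8
Mean = 422/8 = 52.7500

Mean = 52.7500


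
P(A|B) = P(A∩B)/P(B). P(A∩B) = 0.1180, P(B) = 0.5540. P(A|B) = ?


P(A|B) = 0.1180/0.5540 = 0.2130

P(A|B) = 0.2130


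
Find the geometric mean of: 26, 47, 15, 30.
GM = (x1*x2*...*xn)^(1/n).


Product = 26 × 47 × 15 × 30 = 549900
GM = 549900^(1/4) = 27.2315

GM = 27.2315


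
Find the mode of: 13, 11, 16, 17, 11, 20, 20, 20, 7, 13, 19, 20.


Frequencies: 7:1, 11:2, 13:2, 16:1, 17:1, 19:1, 20:4
Max frequency = 4
Mode = 20

Mode = 20


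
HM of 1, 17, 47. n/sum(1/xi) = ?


Sum of reciprocals = 1/1 + 1/17 + 1/47 = 1.080100
HM = 3/1.080100 = 2.7775

HM = 2.7775


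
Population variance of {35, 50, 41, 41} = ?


Mean = 41.7500
Squared deviations: 45.5625, 68.0625, 0.5625, 0.5625
Sum = 114.7500
Variance = 114.7500/4 = 28.6875

Variance = 28.6875


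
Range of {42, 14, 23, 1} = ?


Max = 42, Min = 1
Range = 42 - 1 = 41

Range = 41


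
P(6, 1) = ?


P(6,1) = 6!/5!
= 720/120
= 6

P(6,1) = 6


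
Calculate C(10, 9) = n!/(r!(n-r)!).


C(10,9) = 10!/(9! × 1!)
= 3628800/(362880 × 1)
= 10

C(10,9) = 10


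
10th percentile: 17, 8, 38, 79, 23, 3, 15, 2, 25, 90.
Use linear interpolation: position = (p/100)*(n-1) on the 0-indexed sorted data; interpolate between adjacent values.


Sorted: 2, 3, 8, 15, 17, 23, 25, 38, 79, 90
n = 10
Index = 10/100 * 9 = 0.9000
Lower = data[0] = 2, Upper = data[1] = 3
P10 = 2 + 0.9000*(1) = 2.9000

P10 = 2.9000


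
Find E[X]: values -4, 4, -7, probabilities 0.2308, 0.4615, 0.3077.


E[X] = -4*0.2308 + 4*0.4615 - 7*0.3077
= -0.9232 + 1.8460 - 2.1539
= -1.2311

E[X] = -1.2311


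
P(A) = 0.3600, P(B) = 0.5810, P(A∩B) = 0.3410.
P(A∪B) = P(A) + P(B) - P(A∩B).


P(A∪B) = 0.3600 + 0.5810 - 0.3410
= 0.9410 - 0.3410
= 0.6000

P(A∪B) = 0.6000


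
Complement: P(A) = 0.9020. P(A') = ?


P(not A) = 1 - 0.9020 = 0.0980

P(not A) = 0.0980


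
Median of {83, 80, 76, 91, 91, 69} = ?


Sorted: 69, 76, 80, 83, 91, 91
n = 6 (even)
Middle values: 80 and 83
Median = (80+83)/2 = 81.5000

Median = 81.5000


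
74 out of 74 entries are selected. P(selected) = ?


P = 74/74 = 1.0000

P = 1.0000


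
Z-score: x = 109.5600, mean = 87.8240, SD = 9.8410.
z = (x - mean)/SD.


z = (109.5600 - 87.8240)/9.8410
= 21.7360/9.8410
= 2.2087

z = 2.2087


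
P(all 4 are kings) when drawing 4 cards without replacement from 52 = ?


P(all kings) = (4/52) × (3/51) × (2/50) × (1/49)
= 3.6938e-06

P = 3.6938e-06


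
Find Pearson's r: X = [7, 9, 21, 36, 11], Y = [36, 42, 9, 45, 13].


Mean X = 16.8000, Mean Y = 29.0000
SD X = 10.740577, SD Y = 15.033296
Cov = 29.200000
r = 29.200000/(10.740577*15.033296) = 0.1808

r = 0.1808


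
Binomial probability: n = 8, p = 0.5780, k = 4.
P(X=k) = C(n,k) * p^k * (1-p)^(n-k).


C(8,4) = 70
p^4 = 0.111612
(1-p)^4 = 0.031714
P = 70 * 0.111612 * 0.031714 = 0.2478

P(X=4) = 0.2478


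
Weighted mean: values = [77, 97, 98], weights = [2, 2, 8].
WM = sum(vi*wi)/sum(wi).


Numerator = 77*2 + 97*2 + 98*8 = 1132
Denominator = 2 + 2 + 8 = 12
WM = 1132/12 = 94.3333

WM = 94.3333


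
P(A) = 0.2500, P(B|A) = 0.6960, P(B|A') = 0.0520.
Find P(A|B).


P(B) = P(B|A)*P(A) + P(B|A')*P(A')
= 0.6960*0.2500 + 0.0520*0.7500
= 0.174000 + 0.039000 = 0.213000
P(A|B) = 0.174000/0.213000 = 0.8169

P(A|B) = 0.8169


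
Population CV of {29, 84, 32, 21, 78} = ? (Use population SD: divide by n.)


Mean = 48.8000
SD = 26.6038
CV = (26.6038/48.8000)*100 = 54.5159%

CV = 54.5159%


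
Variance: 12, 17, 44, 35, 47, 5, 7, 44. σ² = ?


Mean = 26.3750
Squared deviations: 206.6406, 87.8906, 310.6406, 74.3906, 425.3906, 456.8906, 375.3906, 310.6406
Sum = 2247.8750
Variance = 2247.8750/8 = 280.9844

Variance = 280.9844


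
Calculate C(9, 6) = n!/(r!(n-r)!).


C(9,6) = 9!/(6! × 3!)
= 362880/(720 × 6)
= 84

C(9,6) = 84


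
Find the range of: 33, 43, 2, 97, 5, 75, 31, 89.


Max = 97, Min = 2
Range = 97 - 2 = 95

Range = 95


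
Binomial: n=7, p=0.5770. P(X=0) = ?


C(7,0) = 1
p^0 = 1.000000
(1-p)^7 = 0.002423
P = 1 * 1.000000 * 0.002423 = 0.0024

P(X=0) = 0.0024


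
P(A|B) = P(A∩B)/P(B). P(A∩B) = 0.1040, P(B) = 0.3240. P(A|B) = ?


P(A|B) = 0.1040/0.3240 = 0.3210

P(A|B) = 0.3210


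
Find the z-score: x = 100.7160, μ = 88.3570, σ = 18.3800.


z = (100.7160 - 88.3570)/18.3800
= 12.3590/18.3800
= 0.6724

z = 0.6724


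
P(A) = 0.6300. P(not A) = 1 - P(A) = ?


P(not A) = 1 - 0.6300 = 0.3700

P(not A) = 0.3700


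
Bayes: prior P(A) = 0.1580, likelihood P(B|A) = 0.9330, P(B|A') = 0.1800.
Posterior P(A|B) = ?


P(B) = P(B|A)*P(A) + P(B|A')*P(A')
= 0.9330*0.1580 + 0.1800*0.8420
= 0.147414 + 0.151560 = 0.298974
P(A|B) = 0.147414/0.298974 = 0.4931

P(A|B) = 0.4931


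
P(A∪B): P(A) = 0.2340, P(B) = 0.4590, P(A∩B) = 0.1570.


P(A∪B) = 0.2340 + 0.4590 - 0.1570
= 0.6930 - 0.1570
= 0.5360

P(A∪B) = 0.5360


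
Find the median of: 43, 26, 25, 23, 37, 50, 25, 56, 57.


Sorted: 23, 25, 25, 26, 37, 43, 50, 56, 57
n = 9 (odd)
Middle value = 37

Median = 37


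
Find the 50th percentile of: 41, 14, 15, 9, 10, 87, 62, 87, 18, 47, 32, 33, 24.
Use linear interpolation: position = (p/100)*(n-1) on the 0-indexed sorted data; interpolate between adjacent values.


Sorted: 9, 10, 14, 15, 18, 24, 32, 33, 41, 47, 62, 87, 87
n = 13
Index = 50/100 * 12 = 6.0000
Lower = data[6] = 32, Upper = data[7] = 33
P50 = 32 + 0*(1) = 32.0000

P50 = 32.0000


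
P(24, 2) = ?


P(24,2) = 24!/22!
= 620448401733239439360000/1124000727777607680000
= 552

P(24,2) = 552


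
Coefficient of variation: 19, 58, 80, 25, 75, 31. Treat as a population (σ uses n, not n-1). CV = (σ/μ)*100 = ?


Mean = 48.0000
SD = 24.1937
CV = (24.1937/48.0000)*100 = 50.4035%

CV = 50.4035%


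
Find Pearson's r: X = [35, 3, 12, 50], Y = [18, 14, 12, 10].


Mean X = 25.0000, Mean Y = 13.5000
SD X = 18.560711, SD Y = 2.958040
Cov = -8.500000
r = -8.500000/(18.560711*2.958040) = -0.1548

r = -0.1548


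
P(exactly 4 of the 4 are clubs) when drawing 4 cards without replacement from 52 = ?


Hypergeometric: P(X=4) = C(13,4)·C(39,0) / C(52,4)
= 715 × 1 / 270725
= 715/270725 = 0.0026

P = 0.0026


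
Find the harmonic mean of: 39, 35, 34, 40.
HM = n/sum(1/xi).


Sum of reciprocals = 1/39 + 1/35 + 1/34 + 1/40 = 0.108624
HM = 4/0.108624 = 36.8242

HM = 36.8242


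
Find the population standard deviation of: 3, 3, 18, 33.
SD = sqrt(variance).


Mean = 14.2500
Variance = 154.6875
SD = sqrt(154.6875) = 12.4373

SD = 12.4373


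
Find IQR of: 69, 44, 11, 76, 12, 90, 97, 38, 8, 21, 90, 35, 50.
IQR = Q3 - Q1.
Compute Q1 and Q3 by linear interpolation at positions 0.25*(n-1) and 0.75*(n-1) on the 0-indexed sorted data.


Sorted: 8, 11, 12, 21, 35, 38, 44, 50, 69, 76, 90, 90, 97
Q1 (25th %ile) = 21.0000
Q3 (75th %ile) = 76.0000
IQR = 76.0000 - 21.0000 = 55.0000

IQR = 55.0000


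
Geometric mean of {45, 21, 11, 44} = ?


Product = 45 × 21 × 11 × 44 = 457380
GM = 457380^(1/4) = 26.0057

GM = 26.0057


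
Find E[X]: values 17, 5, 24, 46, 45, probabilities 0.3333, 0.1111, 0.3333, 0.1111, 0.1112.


E[X] = 17*0.3333 + 5*0.1111 + 24*0.3333 + 46*0.1111 + 45*0.1112
= 5.6661 + 0.5555 + 7.9992 + 5.1106 + 5.0040
= 24.3354

E[X] = 24.3354


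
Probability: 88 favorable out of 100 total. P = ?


P = 88/100 = 0.8800

P = 0.8800


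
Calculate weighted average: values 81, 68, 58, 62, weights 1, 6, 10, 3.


Numerator = 81*1 + 68*6 + 58*10 + 62*3 = 1255
Denominator = 1 + 6 + 10 + 3 = 20
WM = 1255/20 = 62.7500

WM = 62.7500


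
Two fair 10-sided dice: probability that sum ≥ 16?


Total outcomes = 10×10 = 100
Favorable (sum ≥ 16): 15
P = 15/100 = 0.1500

P = 0.1500


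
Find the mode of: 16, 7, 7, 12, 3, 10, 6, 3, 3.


Frequencies: 3:3, 6:1, 7:2, 10:1, 12:1, 16:1
Max frequency = 3
Mode = 3

Mode = 3


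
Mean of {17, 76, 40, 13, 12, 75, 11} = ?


Sum = 17 + 76 + 40 + 13 + 12 + 75 + 11 = 244
n = 7
Mean = 244/7 = 34.8571

Mean = 34.8571


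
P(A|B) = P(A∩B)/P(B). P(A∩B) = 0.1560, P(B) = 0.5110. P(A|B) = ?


P(A|B) = 0.1560/0.5110 = 0.3053

P(A|B) = 0.3053


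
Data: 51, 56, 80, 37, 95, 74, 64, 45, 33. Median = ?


Sorted: 33, 37, 45, 51, 56, 64, 74, 80, 95
n = 9 (odd)
Middle value = 56

Median = 56


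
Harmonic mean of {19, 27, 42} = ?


Sum of reciprocals = 1/19 + 1/27 + 1/42 = 0.113478
HM = 3/0.113478 = 26.4368

HM = 26.4368


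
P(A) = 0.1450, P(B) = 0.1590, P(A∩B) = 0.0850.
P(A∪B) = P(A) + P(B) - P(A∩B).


P(A∪B) = 0.1450 + 0.1590 - 0.0850
= 0.3040 - 0.0850
= 0.2190

P(A∪B) = 0.2190


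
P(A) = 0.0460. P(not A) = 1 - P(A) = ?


P(not A) = 1 - 0.0460 = 0.9540

P(not A) = 0.9540


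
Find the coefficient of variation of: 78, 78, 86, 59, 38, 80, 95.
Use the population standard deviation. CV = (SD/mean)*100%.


Mean = 73.4286
SD = 17.6138
CV = (17.6138/73.4286)*100 = 23.9876%

CV = 23.9876%


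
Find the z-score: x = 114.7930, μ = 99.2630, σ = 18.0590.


z = (114.7930 - 99.2630)/18.0590
= 15.5300/18.0590
= 0.8600

z = 0.8600


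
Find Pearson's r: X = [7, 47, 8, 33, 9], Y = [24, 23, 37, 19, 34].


Mean X = 20.8000, Mean Y = 27.4000
SD X = 16.302147, SD Y = 6.887670
Cov = -74.320000
r = -74.320000/(16.302147*6.887670) = -0.6619

r = -0.6619


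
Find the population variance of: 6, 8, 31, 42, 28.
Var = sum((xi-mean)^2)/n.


Mean = 23.0000
Squared deviations: 289.0000, 225.0000, 64.0000, 361.0000, 25.0000
Sum = 964.0000
Variance = 964.0000/5 = 192.8000

Variance = 192.8000


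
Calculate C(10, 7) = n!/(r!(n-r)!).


C(10,7) = 10!/(7! × 3!)
= 3628800/(5040 × 6)
= 120

C(10,7) = 120


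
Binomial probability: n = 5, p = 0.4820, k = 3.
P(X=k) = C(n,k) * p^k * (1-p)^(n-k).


C(5,3) = 10
p^3 = 0.111980
(1-p)^2 = 0.268324
P = 10 * 0.111980 * 0.268324 = 0.3005

P(X=3) = 0.3005


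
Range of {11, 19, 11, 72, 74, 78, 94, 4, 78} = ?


Max = 94, Min = 4
Range = 94 - 4 = 90

Range = 90


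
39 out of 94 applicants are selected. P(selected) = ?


P = 39/94 = 0.4149

P = 0.4149


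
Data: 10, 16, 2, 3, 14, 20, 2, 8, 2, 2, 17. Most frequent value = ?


Frequencies: 2:4, 3:1, 8:1, 10:1, 14:1, 16:1, 17:1, 20:1
Max frequency = 4
Mode = 2

Mode = 2
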